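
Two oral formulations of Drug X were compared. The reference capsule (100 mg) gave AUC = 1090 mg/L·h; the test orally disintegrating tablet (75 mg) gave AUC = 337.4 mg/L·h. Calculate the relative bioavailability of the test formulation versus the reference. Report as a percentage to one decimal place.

F_rel = (AUC_test/D_test) / (AUC_ref/D_ref)
      = (337.4/75) / (1090/100)
      = 4.49867 / 10.9 = 0.4127 = 41.27%

F_rel = 41.3%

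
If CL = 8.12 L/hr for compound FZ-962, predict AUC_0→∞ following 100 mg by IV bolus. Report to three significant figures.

AUC = 12.3 mg/L·hr

AUC_0→∞ = Dose_iv / CL
        = 100 / 8.12 = 12.3153 mg/L·hr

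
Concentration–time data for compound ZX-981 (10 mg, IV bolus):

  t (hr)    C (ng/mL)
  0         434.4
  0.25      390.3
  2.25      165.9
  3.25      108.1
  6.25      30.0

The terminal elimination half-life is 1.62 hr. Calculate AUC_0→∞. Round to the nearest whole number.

Trapezoidal AUC_0→6.25:
  [0→0.25]: (434.4+390.3)/2 × 0.25 = 103.0875
  [0.25→2.25]: (390.3+165.9)/2 × 2 = 556.2
  [2.25→3.25]: (165.9+108.1)/2 × 1 = 137.0
  [3.25→6.25]: (108.1+30.0)/2 × 3 = 207.15
  Sum = 1003.4375 ng/mL·hr
k_e = ln2 / t½ = 0.693147 / 1.62 = 0.4279 hr^-1
Extrapolated tail: C_last / k_e = 30.0 / 0.4279 = 70.110
AUC_0→∞ = 1003.4375 + 70.110 = 1073.5475 ng/mL·hr

AUC = 1074 ng/mL·hr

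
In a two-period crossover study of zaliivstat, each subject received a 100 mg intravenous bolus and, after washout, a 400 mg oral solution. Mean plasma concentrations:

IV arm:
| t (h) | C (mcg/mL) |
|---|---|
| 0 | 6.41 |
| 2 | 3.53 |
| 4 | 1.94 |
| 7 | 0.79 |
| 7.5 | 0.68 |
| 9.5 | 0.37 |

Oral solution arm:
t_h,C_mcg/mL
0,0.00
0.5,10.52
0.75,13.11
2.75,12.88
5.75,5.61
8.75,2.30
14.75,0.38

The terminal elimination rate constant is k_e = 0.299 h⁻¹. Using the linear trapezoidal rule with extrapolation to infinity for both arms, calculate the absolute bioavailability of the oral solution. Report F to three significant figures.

F = 0.908

Trapezoidal AUC_0→9.5 (IV):
  [0→2]: (6.41+3.53)/2 × 2 = 9.94
  [2→4]: (3.53+1.94)/2 × 2 = 5.47
  [4→7]: (1.94+0.79)/2 × 3 = 4.095
  [7→7.5]: (0.79+0.68)/2 × 0.5 = 0.3675
  [7.5→9.5]: (0.68+0.37)/2 × 2 = 1.05
  Sum = 20.9225 mcg/mL·h
IV tail: 0.37/0.299 = 1.237; AUC_iv,0→∞ = 20.9225 + 1.237 = 22.1595 mcg/mL·h
Trapezoidal AUC_0→14.75 (oral solution):
  [0→0.5]: (0.00+10.52)/2 × 0.5 = 2.63
  [0.5→0.75]: (10.52+13.11)/2 × 0.25 = 2.95375
  [0.75→2.75]: (13.11+12.88)/2 × 2 = 25.99
  [2.75→5.75]: (12.88+5.61)/2 × 3 = 27.735
  [5.75→8.75]: (5.61+2.30)/2 × 3 = 11.865
  [8.75→14.75]: (2.30+0.38)/2 × 6 = 8.04
  Sum = 79.21375 mcg/mL·h
oral solution tail: 0.38/0.299 = 1.271; AUC_ev,0→∞ = 79.21375 + 1.271 = 80.48475 mcg/mL·h
F = (AUC_ev/D_ev)/(AUC_iv/D_iv) = (80.48475/400)/(22.1595/100) = 0.201212/0.221595 = 0.9080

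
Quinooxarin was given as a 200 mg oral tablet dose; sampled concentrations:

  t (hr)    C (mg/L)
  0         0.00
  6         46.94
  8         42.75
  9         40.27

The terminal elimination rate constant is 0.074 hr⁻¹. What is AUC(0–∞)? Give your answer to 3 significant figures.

Trapezoidal AUC_0→9:
  [0→6]: (0.00+46.94)/2 × 6 = 140.82
  [6→8]: (46.94+42.75)/2 × 2 = 89.69
  [8→9]: (42.75+40.27)/2 × 1 = 41.51
  Sum = 272.02 mg/L·hr
Extrapolated tail: C_last / k_e = 40.27 / 0.074 = 544.189
AUC_0→∞ = 272.02 + 544.189 = 816.209 mg/L·hr

AUC = 816 mg/L·hr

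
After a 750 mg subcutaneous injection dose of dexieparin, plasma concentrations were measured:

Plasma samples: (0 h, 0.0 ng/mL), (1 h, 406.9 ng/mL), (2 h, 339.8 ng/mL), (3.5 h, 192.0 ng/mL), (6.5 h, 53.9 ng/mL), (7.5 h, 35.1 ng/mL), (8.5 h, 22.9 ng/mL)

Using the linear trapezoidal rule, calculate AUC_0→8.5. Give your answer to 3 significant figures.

AUC = 1420 ng/mL·h

Trapezoidal AUC_0→8.5:
  [0→1]: (0.0+406.9)/2 × 1 = 203.45
  [1→2]: (406.9+339.8)/2 × 1 = 373.35
  [2→3.5]: (339.8+192.0)/2 × 1.5 = 398.85
  [3.5→6.5]: (192.0+53.9)/2 × 3 = 368.85
  [6.5→7.5]: (53.9+35.1)/2 × 1 = 44.5
  [7.5→8.5]: (35.1+22.9)/2 × 1 = 29.0
  Sum = 1418.0 ng/mL·h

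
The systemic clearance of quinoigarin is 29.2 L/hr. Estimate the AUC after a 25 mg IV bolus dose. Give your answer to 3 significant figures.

AUC_0→∞ = Dose_iv / CL
        = 25 / 29.2 = 0.856164 mg/L·hr

AUC = 0.856 mg/L·hr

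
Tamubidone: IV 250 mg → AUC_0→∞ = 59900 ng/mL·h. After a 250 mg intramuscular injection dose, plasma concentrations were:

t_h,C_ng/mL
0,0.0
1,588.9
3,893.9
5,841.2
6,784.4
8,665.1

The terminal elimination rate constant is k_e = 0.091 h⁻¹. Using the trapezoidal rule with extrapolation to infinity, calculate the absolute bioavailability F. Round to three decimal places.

F = 0.218

Trapezoidal AUC_0→8 (intramuscular injection):
  [0→1]: (0.0+588.9)/2 × 1 = 294.45
  [1→3]: (588.9+893.9)/2 × 2 = 1482.8
  [3→5]: (893.9+841.2)/2 × 2 = 1735.1
  [5→6]: (841.2+784.4)/2 × 1 = 812.8
  [6→8]: (784.4+665.1)/2 × 2 = 1449.5
  Sum = 5774.65 ng/mL·h
Tail: C_last/k_e = 665.1/0.091 = 7308.791
AUC_0→∞ (intramuscular injection) = 5774.65 + 7308.791 = 13083.441 ng/mL·h
F = (AUC_ev/D_ev)/(AUC_iv/D_iv) = (13083.441/250)/(59900/250) = 52.333764/239.6 = 0.2184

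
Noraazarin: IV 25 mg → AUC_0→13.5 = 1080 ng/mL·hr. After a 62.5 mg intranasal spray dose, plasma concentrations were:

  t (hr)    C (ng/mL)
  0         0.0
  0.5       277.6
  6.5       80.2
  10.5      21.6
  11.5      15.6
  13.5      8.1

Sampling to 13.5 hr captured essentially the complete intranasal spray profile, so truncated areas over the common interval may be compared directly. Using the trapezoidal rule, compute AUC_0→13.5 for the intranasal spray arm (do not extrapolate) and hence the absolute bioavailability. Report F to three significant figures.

Trapezoidal AUC_0→13.5 (intranasal spray):
  [0→0.5]: (0.0+277.6)/2 × 0.5 = 69.4
  [0.5→6.5]: (277.6+80.2)/2 × 6 = 1073.4
  [6.5→10.5]: (80.2+21.6)/2 × 4 = 203.6
  [10.5→11.5]: (21.6+15.6)/2 × 1 = 18.6
  [11.5→13.5]: (15.6+8.1)/2 × 2 = 23.7
  Sum = 1388.7 ng/mL·hr
F = (AUC_ev/D_ev)/(AUC_iv/D_iv) = (1388.7/62.5)/(1080/25) = 22.2192/43.2 = 0.5143

F = 0.514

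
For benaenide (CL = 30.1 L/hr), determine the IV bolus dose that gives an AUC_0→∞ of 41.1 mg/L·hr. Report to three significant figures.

Dose = 1240 mg

Dose_iv = CL × AUC_0→∞
     = 30.1 × 41.1 = 1237.11 mg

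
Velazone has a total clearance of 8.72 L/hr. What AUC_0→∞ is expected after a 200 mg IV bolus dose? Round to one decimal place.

AUC = 22.9 mg/L·hr

AUC_0→∞ = Dose_iv / CL
        = 200 / 8.72 = 22.9358 mg/L·hr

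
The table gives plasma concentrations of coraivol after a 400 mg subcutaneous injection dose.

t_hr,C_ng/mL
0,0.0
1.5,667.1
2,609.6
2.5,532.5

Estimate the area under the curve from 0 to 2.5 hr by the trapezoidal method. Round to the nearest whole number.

AUC = 1105 ng/mL·hr

Trapezoidal AUC_0→2.5:
  [0→1.5]: (0.0+667.1)/2 × 1.5 = 500.325
  [1.5→2]: (667.1+609.6)/2 × 0.5 = 319.175
  [2→2.5]: (609.6+532.5)/2 × 0.5 = 285.525
  Sum = 1105.025 ng/mL·hr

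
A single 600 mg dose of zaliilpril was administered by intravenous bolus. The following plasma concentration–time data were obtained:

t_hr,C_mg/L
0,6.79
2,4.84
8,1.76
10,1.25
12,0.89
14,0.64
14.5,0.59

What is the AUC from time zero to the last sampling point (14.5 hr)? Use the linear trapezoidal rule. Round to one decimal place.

Trapezoidal AUC_0→14.5:
  [0→2]: (6.79+4.84)/2 × 2 = 11.63
  [2→8]: (4.84+1.76)/2 × 6 = 19.8
  [8→10]: (1.76+1.25)/2 × 2 = 3.01
  [10→12]: (1.25+0.89)/2 × 2 = 2.14
  [12→14]: (0.89+0.64)/2 × 2 = 1.53
  [14→14.5]: (0.64+0.59)/2 × 0.5 = 0.3075
  Sum = 38.4175 mg/L·hr

AUC = 38.4 mg/L·hr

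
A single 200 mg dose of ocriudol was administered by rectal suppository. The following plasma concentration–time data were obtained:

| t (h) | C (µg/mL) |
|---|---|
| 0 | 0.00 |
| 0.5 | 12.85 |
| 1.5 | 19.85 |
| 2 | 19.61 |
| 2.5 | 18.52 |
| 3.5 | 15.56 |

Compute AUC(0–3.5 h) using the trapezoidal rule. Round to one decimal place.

Trapezoidal AUC_0→3.5:
  [0→0.5]: (0.00+12.85)/2 × 0.5 = 3.2125
  [0.5→1.5]: (12.85+19.85)/2 × 1 = 16.35
  [1.5→2]: (19.85+19.61)/2 × 0.5 = 9.865
  [2→2.5]: (19.61+18.52)/2 × 0.5 = 9.5325
  [2.5→3.5]: (18.52+15.56)/2 × 1 = 17.04
  Sum = 56.0 µg/mL·h

AUC = 56.0 µg/mL·h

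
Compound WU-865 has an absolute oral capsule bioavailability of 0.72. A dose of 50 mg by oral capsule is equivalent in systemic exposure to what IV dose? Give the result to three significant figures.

D_iv = 36.0 mg

Systemic exposure from an extravascular dose = F × D_ev, so the equivalent IV dose is F × D_ev.
D_iv = F × D_ev = 0.72 × 50 = 36 mg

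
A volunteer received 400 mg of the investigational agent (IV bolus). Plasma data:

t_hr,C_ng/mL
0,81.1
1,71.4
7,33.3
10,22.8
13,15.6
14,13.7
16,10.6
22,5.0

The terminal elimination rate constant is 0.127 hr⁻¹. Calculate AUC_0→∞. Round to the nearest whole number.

Trapezoidal AUC_0→22:
  [0→1]: (81.1+71.4)/2 × 1 = 76.25
  [1→7]: (71.4+33.3)/2 × 6 = 314.1
  [7→10]: (33.3+22.8)/2 × 3 = 84.15
  [10→13]: (22.8+15.6)/2 × 3 = 57.6
  [13→14]: (15.6+13.7)/2 × 1 = 14.65
  [14→16]: (13.7+10.6)/2 × 2 = 24.3
  [16→22]: (10.6+5.0)/2 × 6 = 46.8
  Sum = 617.85 ng/mL·hr
Extrapolated tail: C_last / k_e = 5.0 / 0.127 = 39.370
AUC_0→∞ = 617.85 + 39.370 = 657.22 ng/mL·hr

AUC = 657 ng/mL·hr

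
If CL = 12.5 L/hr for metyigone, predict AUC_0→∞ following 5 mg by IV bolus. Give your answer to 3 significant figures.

AUC = 0.400 mg/L·hr

AUC_0→∞ = Dose_iv / CL
        = 5 / 12.5 = 0.4 mg/L·hr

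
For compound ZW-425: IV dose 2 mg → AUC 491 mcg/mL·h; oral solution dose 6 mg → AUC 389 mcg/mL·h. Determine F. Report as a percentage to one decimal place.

F = (AUC_ev / D_ev) / (AUC_iv / D_iv)
  = (389/6) / (491/2)
  = 64.8333 / 245.5 = 0.2641
  = 26.41%

F = 26.4%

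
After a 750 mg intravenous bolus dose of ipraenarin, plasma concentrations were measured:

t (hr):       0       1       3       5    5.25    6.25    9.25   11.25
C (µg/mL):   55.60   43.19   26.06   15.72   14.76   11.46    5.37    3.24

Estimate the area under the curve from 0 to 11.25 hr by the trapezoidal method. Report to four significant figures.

Trapezoidal AUC_0→11.25:
  [0→1]: (55.60+43.19)/2 × 1 = 49.395
  [1→3]: (43.19+26.06)/2 × 2 = 69.25
  [3→5]: (26.06+15.72)/2 × 2 = 41.78
  [5→5.25]: (15.72+14.76)/2 × 0.25 = 3.81
  [5.25→6.25]: (14.76+11.46)/2 × 1 = 13.11
  [6.25→9.25]: (11.46+5.37)/2 × 3 = 25.245
  [9.25→11.25]: (5.37+3.24)/2 × 2 = 8.61
  Sum = 211.2 µg/mL·hr

AUC = 211.2 µg/mL·hr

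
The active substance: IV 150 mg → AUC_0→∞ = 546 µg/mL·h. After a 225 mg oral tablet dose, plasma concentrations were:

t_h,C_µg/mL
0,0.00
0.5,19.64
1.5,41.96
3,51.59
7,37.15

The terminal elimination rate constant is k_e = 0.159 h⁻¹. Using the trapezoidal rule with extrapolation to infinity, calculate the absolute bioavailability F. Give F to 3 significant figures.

F = 0.631

Trapezoidal AUC_0→7 (oral tablet):
  [0→0.5]: (0.00+19.64)/2 × 0.5 = 4.91
  [0.5→1.5]: (19.64+41.96)/2 × 1 = 30.8
  [1.5→3]: (41.96+51.59)/2 × 1.5 = 70.1625
  [3→7]: (51.59+37.15)/2 × 4 = 177.48
  Sum = 283.3525 µg/mL·h
Tail: C_last/k_e = 37.15/0.159 = 233.648
AUC_0→∞ (oral tablet) = 283.3525 + 233.648 = 517.0005 µg/mL·h
F = (AUC_ev/D_ev)/(AUC_iv/D_iv) = (517.0005/225)/(546/150) = 2.29778/3.64 = 0.6313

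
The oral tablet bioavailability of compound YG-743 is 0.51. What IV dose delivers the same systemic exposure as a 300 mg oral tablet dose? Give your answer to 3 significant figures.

D_iv = 153 mg

Systemic exposure from an extravascular dose = F × D_ev, so the equivalent IV dose is F × D_ev.
D_iv = F × D_ev = 0.51 × 300 = 153 mg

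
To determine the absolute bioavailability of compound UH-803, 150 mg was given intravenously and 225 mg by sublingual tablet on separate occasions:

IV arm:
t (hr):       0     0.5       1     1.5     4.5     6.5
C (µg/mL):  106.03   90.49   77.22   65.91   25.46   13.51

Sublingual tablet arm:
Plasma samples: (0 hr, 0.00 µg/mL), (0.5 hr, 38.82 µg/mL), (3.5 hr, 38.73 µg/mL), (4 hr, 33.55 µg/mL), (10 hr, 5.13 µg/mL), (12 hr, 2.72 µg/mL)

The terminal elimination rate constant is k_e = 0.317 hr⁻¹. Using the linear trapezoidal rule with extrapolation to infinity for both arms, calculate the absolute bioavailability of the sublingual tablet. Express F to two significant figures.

Trapezoidal AUC_0→6.5 (IV):
  [0→0.5]: (106.03+90.49)/2 × 0.5 = 49.13
  [0.5→1]: (90.49+77.22)/2 × 0.5 = 41.9275
  [1→1.5]: (77.22+65.91)/2 × 0.5 = 35.7825
  [1.5→4.5]: (65.91+25.46)/2 × 3 = 137.055
  [4.5→6.5]: (25.46+13.51)/2 × 2 = 38.97
  Sum = 302.865 µg/mL·hr
IV tail: 13.51/0.317 = 42.618; AUC_iv,0→∞ = 302.865 + 42.618 = 345.483 µg/mL·hr
Trapezoidal AUC_0→12 (sublingual tablet):
  [0→0.5]: (0.00+38.82)/2 × 0.5 = 9.705
  [0.5→3.5]: (38.82+38.73)/2 × 3 = 116.325
  [3.5→4]: (38.73+33.55)/2 × 0.5 = 18.07
  [4→10]: (33.55+5.13)/2 × 6 = 116.04
  [10→12]: (5.13+2.72)/2 × 2 = 7.85
  Sum = 267.99 µg/mL·hr
sublingual tablet tail: 2.72/0.317 = 8.580; AUC_ev,0→∞ = 267.99 + 8.580 = 276.57 µg/mL·hr
F = (AUC_ev/D_ev)/(AUC_iv/D_iv) = (276.57/225)/(345.483/150) = 1.2292/2.30322 = 0.5337

F = 0.53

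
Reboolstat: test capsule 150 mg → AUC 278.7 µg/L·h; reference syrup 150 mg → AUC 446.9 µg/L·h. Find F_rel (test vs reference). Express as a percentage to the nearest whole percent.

F_rel = (AUC_test/D_test) / (AUC_ref/D_ref)
      = (278.7/150) / (446.9/150)
      = 1.858 / 2.97933 = 0.6236 = 62.36%

F_rel = 62%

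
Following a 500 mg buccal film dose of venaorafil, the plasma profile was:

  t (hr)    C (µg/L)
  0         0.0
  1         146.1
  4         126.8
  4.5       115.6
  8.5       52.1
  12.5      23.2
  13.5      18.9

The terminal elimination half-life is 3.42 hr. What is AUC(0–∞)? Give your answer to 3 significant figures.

AUC = 1140 µg/L·hr

Trapezoidal AUC_0→13.5:
  [0→1]: (0.0+146.1)/2 × 1 = 73.05
  [1→4]: (146.1+126.8)/2 × 3 = 409.35
  [4→4.5]: (126.8+115.6)/2 × 0.5 = 60.6
  [4.5→8.5]: (115.6+52.1)/2 × 4 = 335.4
  [8.5→12.5]: (52.1+23.2)/2 × 4 = 150.6
  [12.5→13.5]: (23.2+18.9)/2 × 1 = 21.05
  Sum = 1050.05 µg/L·hr
k_e = ln2 / t½ = 0.693147 / 3.42 = 0.2027 hr^-1
Extrapolated tail: C_last / k_e = 18.9 / 0.2027 = 93.241
AUC_0→∞ = 1050.05 + 93.241 = 1143.291 µg/L·hr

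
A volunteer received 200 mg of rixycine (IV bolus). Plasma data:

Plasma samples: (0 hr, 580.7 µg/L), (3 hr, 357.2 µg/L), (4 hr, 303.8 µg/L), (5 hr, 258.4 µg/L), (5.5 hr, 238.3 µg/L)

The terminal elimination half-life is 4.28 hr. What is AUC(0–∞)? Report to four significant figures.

AUC = 3614 µg/L·hr

Trapezoidal AUC_0→5.5:
  [0→3]: (580.7+357.2)/2 × 3 = 1406.85
  [3→4]: (357.2+303.8)/2 × 1 = 330.5
  [4→5]: (303.8+258.4)/2 × 1 = 281.1
  [5→5.5]: (258.4+238.3)/2 × 0.5 = 124.175
  Sum = 2142.625 µg/L·hr
k_e = ln2 / t½ = 0.693147 / 4.28 = 0.1620 hr^-1
Extrapolated tail: C_last / k_e = 238.3 / 0.162 = 1470.988
AUC_0→∞ = 2142.625 + 1470.988 = 3613.613 µg/L·hr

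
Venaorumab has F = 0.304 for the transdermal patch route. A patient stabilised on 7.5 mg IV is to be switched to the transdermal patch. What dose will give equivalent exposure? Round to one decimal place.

For equal systemic exposure: F × D_ev = D_iv
D_ev = D_iv / F = 7.5 / 0.304 = 24.6711 mg

D_transdermal = 24.7 mg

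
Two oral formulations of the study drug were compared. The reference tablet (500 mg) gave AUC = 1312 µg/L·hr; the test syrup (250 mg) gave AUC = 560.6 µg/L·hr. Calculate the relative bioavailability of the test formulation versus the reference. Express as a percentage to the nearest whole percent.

F_rel = (AUC_test/D_test) / (AUC_ref/D_ref)
      = (560.6/250) / (1312/500)
      = 2.2424 / 2.624 = 0.8546 = 85.46%

F_rel = 85%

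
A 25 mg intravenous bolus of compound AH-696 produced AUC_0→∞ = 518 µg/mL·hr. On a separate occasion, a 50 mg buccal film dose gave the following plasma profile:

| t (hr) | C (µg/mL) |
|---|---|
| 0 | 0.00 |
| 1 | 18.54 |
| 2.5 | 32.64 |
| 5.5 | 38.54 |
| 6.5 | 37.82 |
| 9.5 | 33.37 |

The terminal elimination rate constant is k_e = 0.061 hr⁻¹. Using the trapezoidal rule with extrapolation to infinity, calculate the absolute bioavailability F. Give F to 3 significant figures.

F = 0.817

Trapezoidal AUC_0→9.5 (buccal film):
  [0→1]: (0.00+18.54)/2 × 1 = 9.27
  [1→2.5]: (18.54+32.64)/2 × 1.5 = 38.385
  [2.5→5.5]: (32.64+38.54)/2 × 3 = 106.77
  [5.5→6.5]: (38.54+37.82)/2 × 1 = 38.18
  [6.5→9.5]: (37.82+33.37)/2 × 3 = 106.785
  Sum = 299.39 µg/mL·hr
Tail: C_last/k_e = 33.37/0.061 = 547.049
AUC_0→∞ (buccal film) = 299.39 + 547.049 = 846.439 µg/mL·hr
F = (AUC_ev/D_ev)/(AUC_iv/D_iv) = (846.439/50)/(518/25) = 16.92878/20.72 = 0.8170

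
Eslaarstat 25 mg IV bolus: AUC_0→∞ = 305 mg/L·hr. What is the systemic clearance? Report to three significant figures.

CL = Dose_iv / AUC_0→∞
   = 25 / 305 = 0.0819672 L/hr

CL = 0.0820 L/hr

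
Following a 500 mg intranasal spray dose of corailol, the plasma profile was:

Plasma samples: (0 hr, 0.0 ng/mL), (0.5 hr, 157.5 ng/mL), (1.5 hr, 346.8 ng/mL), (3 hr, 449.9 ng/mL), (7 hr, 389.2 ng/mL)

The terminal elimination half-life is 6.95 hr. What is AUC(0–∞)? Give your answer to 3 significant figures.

Trapezoidal AUC_0→7:
  [0→0.5]: (0.0+157.5)/2 × 0.5 = 39.375
  [0.5→1.5]: (157.5+346.8)/2 × 1 = 252.15
  [1.5→3]: (346.8+449.9)/2 × 1.5 = 597.525
  [3→7]: (449.9+389.2)/2 × 4 = 1678.2
  Sum = 2567.25 ng/mL·hr
k_e = ln2 / t½ = 0.693147 / 6.95 = 0.0997 hr^-1
Extrapolated tail: C_last / k_e = 389.2 / 0.0997 = 3903.711
AUC_0→∞ = 2567.25 + 3903.711 = 6470.961 ng/mL·hr

AUC = 6470 ng/mL·hr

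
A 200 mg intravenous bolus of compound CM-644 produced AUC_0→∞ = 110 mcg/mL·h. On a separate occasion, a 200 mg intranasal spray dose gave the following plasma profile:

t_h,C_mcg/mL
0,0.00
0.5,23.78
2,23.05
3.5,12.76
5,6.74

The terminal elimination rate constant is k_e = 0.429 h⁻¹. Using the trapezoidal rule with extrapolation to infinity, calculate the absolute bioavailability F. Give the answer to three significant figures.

F = 0.893

Trapezoidal AUC_0→5 (intranasal spray):
  [0→0.5]: (0.00+23.78)/2 × 0.5 = 5.945
  [0.5→2]: (23.78+23.05)/2 × 1.5 = 35.1225
  [2→3.5]: (23.05+12.76)/2 × 1.5 = 26.8575
  [3.5→5]: (12.76+6.74)/2 × 1.5 = 14.625
  Sum = 82.55 mcg/mL·h
Tail: C_last/k_e = 6.74/0.429 = 15.711
AUC_0→∞ (intranasal spray) = 82.55 + 15.711 = 98.261 mcg/mL·h
F = (AUC_ev/D_ev)/(AUC_iv/D_iv) = (98.261/200)/(110/200) = 0.491305/0.55 = 0.8933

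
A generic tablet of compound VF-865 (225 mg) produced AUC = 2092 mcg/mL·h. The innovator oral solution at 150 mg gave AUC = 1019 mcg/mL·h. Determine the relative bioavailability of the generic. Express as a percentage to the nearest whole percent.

F_rel = 137%

F_rel = (AUC_test/D_test) / (AUC_ref/D_ref)
      = (2092/225) / (1019/150)
      = 9.29778 / 6.79333 = 1.3687 = 136.87%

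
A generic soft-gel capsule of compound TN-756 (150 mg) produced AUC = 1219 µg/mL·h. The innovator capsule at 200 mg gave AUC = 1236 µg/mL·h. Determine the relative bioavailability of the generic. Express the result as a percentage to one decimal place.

F_rel = (AUC_test/D_test) / (AUC_ref/D_ref)
      = (1219/150) / (1236/200)
      = 8.12667 / 6.18 = 1.3150 = 131.50%

F_rel = 131.5%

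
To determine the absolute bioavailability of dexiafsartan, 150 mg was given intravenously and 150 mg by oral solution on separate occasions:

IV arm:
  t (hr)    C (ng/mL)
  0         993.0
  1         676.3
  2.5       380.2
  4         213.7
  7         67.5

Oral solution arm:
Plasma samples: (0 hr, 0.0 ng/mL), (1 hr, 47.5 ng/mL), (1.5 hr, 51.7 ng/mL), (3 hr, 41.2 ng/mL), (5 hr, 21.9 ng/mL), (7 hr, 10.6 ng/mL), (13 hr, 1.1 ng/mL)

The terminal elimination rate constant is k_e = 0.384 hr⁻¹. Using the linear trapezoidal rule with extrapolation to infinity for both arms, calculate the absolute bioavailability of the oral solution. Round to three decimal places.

F = 0.094

Trapezoidal AUC_0→7 (IV):
  [0→1]: (993.0+676.3)/2 × 1 = 834.65
  [1→2.5]: (676.3+380.2)/2 × 1.5 = 792.375
  [2.5→4]: (380.2+213.7)/2 × 1.5 = 445.425
  [4→7]: (213.7+67.5)/2 × 3 = 421.8
  Sum = 2494.25 ng/mL·hr
IV tail: 67.5/0.384 = 175.781; AUC_iv,0→∞ = 2494.25 + 175.781 = 2670.031 ng/mL·hr
Trapezoidal AUC_0→13 (oral solution):
  [0→1]: (0.0+47.5)/2 × 1 = 23.75
  [1→1.5]: (47.5+51.7)/2 × 0.5 = 24.8
  [1.5→3]: (51.7+41.2)/2 × 1.5 = 69.675
  [3→5]: (41.2+21.9)/2 × 2 = 63.1
  [5→7]: (21.9+10.6)/2 × 2 = 32.5
  [7→13]: (10.6+1.1)/2 × 6 = 35.1
  Sum = 248.925 ng/mL·hr
oral solution tail: 1.1/0.384 = 2.865; AUC_ev,0→∞ = 248.925 + 2.865 = 251.79 ng/mL·hr
F = (AUC_ev/D_ev)/(AUC_iv/D_iv) = (251.79/150)/(2670.031/150) = 1.6786/17.8002 = 0.0943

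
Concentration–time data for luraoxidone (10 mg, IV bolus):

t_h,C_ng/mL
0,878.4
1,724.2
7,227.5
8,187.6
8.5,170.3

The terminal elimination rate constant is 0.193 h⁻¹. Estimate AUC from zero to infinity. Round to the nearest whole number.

Trapezoidal AUC_0→8.5:
  [0→1]: (878.4+724.2)/2 × 1 = 801.3
  [1→7]: (724.2+227.5)/2 × 6 = 2855.1
  [7→8]: (227.5+187.6)/2 × 1 = 207.55
  [8→8.5]: (187.6+170.3)/2 × 0.5 = 89.475
  Sum = 3953.425 ng/mL·h
Extrapolated tail: C_last / k_e = 170.3 / 0.193 = 882.383
AUC_0→∞ = 3953.425 + 882.383 = 4835.808 ng/mL·h

AUC = 4836 ng/mL·h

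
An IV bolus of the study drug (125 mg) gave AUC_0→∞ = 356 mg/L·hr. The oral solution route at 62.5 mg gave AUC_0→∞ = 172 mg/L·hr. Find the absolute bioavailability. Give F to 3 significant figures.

F = (AUC_ev / D_ev) / (AUC_iv / D_iv)
  = (172/62.5) / (356/125)
  = 2.752 / 2.848 = 0.9663

F = 0.966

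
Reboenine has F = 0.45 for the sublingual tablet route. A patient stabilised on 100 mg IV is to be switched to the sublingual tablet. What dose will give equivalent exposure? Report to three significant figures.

D_sublingual = 222 mg

For equal systemic exposure: F × D_ev = D_iv
D_ev = D_iv / F = 100 / 0.45 = 222.222 mg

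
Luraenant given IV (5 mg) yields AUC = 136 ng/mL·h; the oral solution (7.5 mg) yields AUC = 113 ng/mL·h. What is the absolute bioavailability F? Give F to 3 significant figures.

F = 0.554

F = (AUC_ev / D_ev) / (AUC_iv / D_iv)
  = (113/7.5) / (136/5)
  = 15.0667 / 27.2 = 0.5539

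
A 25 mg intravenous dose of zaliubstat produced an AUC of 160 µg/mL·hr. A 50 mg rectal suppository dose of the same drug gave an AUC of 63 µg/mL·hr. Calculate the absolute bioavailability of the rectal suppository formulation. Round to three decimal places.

F = (AUC_ev / D_ev) / (AUC_iv / D_iv)
  = (63/50) / (160/25)
  = 1.26 / 6.4 = 0.1969

F = 0.197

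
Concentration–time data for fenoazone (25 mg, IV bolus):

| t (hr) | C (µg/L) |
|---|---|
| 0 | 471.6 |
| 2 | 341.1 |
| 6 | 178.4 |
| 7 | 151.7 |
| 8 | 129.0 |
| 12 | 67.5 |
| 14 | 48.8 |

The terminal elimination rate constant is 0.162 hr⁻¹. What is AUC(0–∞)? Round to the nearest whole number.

AUC = 2968 µg/L·hr

Trapezoidal AUC_0→14:
  [0→2]: (471.6+341.1)/2 × 2 = 812.7
  [2→6]: (341.1+178.4)/2 × 4 = 1039.0
  [6→7]: (178.4+151.7)/2 × 1 = 165.05
  [7→8]: (151.7+129.0)/2 × 1 = 140.35
  [8→12]: (129.0+67.5)/2 × 4 = 393.0
  [12→14]: (67.5+48.8)/2 × 2 = 116.3
  Sum = 2666.4 µg/L·hr
Extrapolated tail: C_last / k_e = 48.8 / 0.162 = 301.235
AUC_0→∞ = 2666.4 + 301.235 = 2967.635 µg/L·hr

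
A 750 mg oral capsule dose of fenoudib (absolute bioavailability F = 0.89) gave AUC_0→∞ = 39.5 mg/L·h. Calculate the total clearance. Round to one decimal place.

CL = 16.9 L/h

CL = F × Dose / AUC_0→∞
   = 0.89 × 750 / 39.5 = 16.8987 L/h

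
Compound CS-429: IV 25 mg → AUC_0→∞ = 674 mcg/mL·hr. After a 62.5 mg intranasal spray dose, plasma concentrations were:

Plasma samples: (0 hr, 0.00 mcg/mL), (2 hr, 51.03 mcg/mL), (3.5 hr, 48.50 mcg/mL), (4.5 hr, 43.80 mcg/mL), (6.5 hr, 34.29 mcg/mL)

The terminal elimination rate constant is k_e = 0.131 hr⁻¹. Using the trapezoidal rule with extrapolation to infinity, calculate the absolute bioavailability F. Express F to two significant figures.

Trapezoidal AUC_0→6.5 (intranasal spray):
  [0→2]: (0.00+51.03)/2 × 2 = 51.03
  [2→3.5]: (51.03+48.50)/2 × 1.5 = 74.6475
  [3.5→4.5]: (48.50+43.80)/2 × 1 = 46.15
  [4.5→6.5]: (43.80+34.29)/2 × 2 = 78.09
  Sum = 249.9175 mcg/mL·hr
Tail: C_last/k_e = 34.29/0.131 = 261.756
AUC_0→∞ (intranasal spray) = 249.9175 + 261.756 = 511.6735 mcg/mL·hr
F = (AUC_ev/D_ev)/(AUC_iv/D_iv) = (511.6735/62.5)/(674/25) = 8.186776/26.96 = 0.3037

F = 0.30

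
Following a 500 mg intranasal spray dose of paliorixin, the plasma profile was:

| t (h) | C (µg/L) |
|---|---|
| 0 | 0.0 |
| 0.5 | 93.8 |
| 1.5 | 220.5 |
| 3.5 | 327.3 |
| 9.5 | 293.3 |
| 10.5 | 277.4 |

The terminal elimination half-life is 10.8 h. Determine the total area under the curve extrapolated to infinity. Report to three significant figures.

AUC = 7200 µg/L·h

Trapezoidal AUC_0→10.5:
  [0→0.5]: (0.0+93.8)/2 × 0.5 = 23.45
  [0.5→1.5]: (93.8+220.5)/2 × 1 = 157.15
  [1.5→3.5]: (220.5+327.3)/2 × 2 = 547.8
  [3.5→9.5]: (327.3+293.3)/2 × 6 = 1861.8
  [9.5→10.5]: (293.3+277.4)/2 × 1 = 285.35
  Sum = 2875.55 µg/L·h
k_e = ln2 / t½ = 0.693147 / 10.8 = 0.0642 h^-1
Extrapolated tail: C_last / k_e = 277.4 / 0.0642 = 4320.872
AUC_0→∞ = 2875.55 + 4320.872 = 7196.422 µg/L·h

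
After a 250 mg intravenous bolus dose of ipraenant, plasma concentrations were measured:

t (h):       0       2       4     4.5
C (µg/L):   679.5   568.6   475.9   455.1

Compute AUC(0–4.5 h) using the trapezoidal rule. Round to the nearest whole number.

Trapezoidal AUC_0→4.5:
  [0→2]: (679.5+568.6)/2 × 2 = 1248.1
  [2→4]: (568.6+475.9)/2 × 2 = 1044.5
  [4→4.5]: (475.9+455.1)/2 × 0.5 = 232.75
  Sum = 2525.35 µg/L·h

AUC = 2525 µg/L·h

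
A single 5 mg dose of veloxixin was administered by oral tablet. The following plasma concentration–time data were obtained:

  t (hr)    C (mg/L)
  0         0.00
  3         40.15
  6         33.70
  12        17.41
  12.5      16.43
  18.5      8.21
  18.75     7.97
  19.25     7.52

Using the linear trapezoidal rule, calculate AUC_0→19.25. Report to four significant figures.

AUC = 412.6 mg/L·hr

Trapezoidal AUC_0→19.25:
  [0→3]: (0.00+40.15)/2 × 3 = 60.225
  [3→6]: (40.15+33.70)/2 × 3 = 110.775
  [6→12]: (33.70+17.41)/2 × 6 = 153.33
  [12→12.5]: (17.41+16.43)/2 × 0.5 = 8.46
  [12.5→18.5]: (16.43+8.21)/2 × 6 = 73.92
  [18.5→18.75]: (8.21+7.97)/2 × 0.25 = 2.0225
  [18.75→19.25]: (7.97+7.52)/2 × 0.5 = 3.8725
  Sum = 412.605 mg/L·hr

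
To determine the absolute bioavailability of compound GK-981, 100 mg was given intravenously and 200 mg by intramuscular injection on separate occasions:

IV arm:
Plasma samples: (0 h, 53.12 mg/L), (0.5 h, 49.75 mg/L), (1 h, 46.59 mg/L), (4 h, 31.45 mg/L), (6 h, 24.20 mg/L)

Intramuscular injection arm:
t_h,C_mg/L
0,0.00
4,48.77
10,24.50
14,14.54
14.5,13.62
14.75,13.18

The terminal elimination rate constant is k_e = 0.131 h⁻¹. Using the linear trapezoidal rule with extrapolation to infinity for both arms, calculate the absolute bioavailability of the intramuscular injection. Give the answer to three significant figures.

F = 0.622

Trapezoidal AUC_0→6 (IV):
  [0→0.5]: (53.12+49.75)/2 × 0.5 = 25.7175
  [0.5→1]: (49.75+46.59)/2 × 0.5 = 24.085
  [1→4]: (46.59+31.45)/2 × 3 = 117.06
  [4→6]: (31.45+24.20)/2 × 2 = 55.65
  Sum = 222.5125 mg/L·h
IV tail: 24.20/0.131 = 184.733; AUC_iv,0→∞ = 222.5125 + 184.733 = 407.2455 mg/L·h
Trapezoidal AUC_0→14.75 (intramuscular injection):
  [0→4]: (0.00+48.77)/2 × 4 = 97.54
  [4→10]: (48.77+24.50)/2 × 6 = 219.81
  [10→14]: (24.50+14.54)/2 × 4 = 78.08
  [14→14.5]: (14.54+13.62)/2 × 0.5 = 7.04
  [14.5→14.75]: (13.62+13.18)/2 × 0.25 = 3.35
  Sum = 405.82 mg/L·h
intramuscular injection tail: 13.18/0.131 = 100.611; AUC_ev,0→∞ = 405.82 + 100.611 = 506.431 mg/L·h
F = (AUC_ev/D_ev)/(AUC_iv/D_iv) = (506.431/200)/(407.2455/100) = 2.532155/4.072455 = 0.6218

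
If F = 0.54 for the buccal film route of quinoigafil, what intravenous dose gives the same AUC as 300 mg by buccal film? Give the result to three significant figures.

D_iv = 162 mg

Systemic exposure from an extravascular dose = F × D_ev, so the equivalent IV dose is F × D_ev.
D_iv = F × D_ev = 0.54 × 300 = 162 mg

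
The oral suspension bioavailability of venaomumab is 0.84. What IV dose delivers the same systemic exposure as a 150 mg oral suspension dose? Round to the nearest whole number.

D_iv = 126 mg

Systemic exposure from an extravascular dose = F × D_ev, so the equivalent IV dose is F × D_ev.
D_iv = F × D_ev = 0.84 × 150 = 126 mg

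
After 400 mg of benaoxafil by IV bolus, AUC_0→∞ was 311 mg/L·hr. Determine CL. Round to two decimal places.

CL = 1.29 L/hr

CL = Dose_iv / AUC_0→∞
   = 400 / 311 = 1.28617 L/hr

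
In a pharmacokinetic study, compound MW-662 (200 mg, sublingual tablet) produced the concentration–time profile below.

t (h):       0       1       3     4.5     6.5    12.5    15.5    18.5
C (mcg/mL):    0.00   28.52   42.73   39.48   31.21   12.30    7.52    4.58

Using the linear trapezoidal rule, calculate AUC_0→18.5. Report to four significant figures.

AUC = 396.3 mcg/mL·h

Trapezoidal AUC_0→18.5:
  [0→1]: (0.00+28.52)/2 × 1 = 14.26
  [1→3]: (28.52+42.73)/2 × 2 = 71.25
  [3→4.5]: (42.73+39.48)/2 × 1.5 = 61.6575
  [4.5→6.5]: (39.48+31.21)/2 × 2 = 70.69
  [6.5→12.5]: (31.21+12.30)/2 × 6 = 130.53
  [12.5→15.5]: (12.30+7.52)/2 × 3 = 29.73
  [15.5→18.5]: (7.52+4.58)/2 × 3 = 18.15
  Sum = 396.2675 mcg/mL·h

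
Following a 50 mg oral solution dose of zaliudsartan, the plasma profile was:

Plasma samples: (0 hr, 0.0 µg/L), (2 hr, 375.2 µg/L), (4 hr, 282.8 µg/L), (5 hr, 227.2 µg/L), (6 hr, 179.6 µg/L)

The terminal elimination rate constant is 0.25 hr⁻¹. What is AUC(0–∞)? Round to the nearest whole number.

AUC = 2210 µg/L·hr

Trapezoidal AUC_0→6:
  [0→2]: (0.0+375.2)/2 × 2 = 375.2
  [2→4]: (375.2+282.8)/2 × 2 = 658.0
  [4→5]: (282.8+227.2)/2 × 1 = 255.0
  [5→6]: (227.2+179.6)/2 × 1 = 203.4
  Sum = 1491.6 µg/L·hr
Extrapolated tail: C_last / k_e = 179.6 / 0.25 = 718.400
AUC_0→∞ = 1491.6 + 718.400 = 2210.0 µg/L·hr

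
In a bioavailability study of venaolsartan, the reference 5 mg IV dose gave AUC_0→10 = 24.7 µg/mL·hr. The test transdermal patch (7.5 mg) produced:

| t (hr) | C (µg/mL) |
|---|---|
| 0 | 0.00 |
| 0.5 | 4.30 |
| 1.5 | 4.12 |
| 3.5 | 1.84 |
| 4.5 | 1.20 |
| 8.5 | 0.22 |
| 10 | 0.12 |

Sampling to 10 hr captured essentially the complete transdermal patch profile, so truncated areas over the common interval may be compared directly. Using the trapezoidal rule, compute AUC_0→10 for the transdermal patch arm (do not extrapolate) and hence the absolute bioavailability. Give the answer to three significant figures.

F = 0.428

Trapezoidal AUC_0→10 (transdermal patch):
  [0→0.5]: (0.00+4.30)/2 × 0.5 = 1.075
  [0.5→1.5]: (4.30+4.12)/2 × 1 = 4.21
  [1.5→3.5]: (4.12+1.84)/2 × 2 = 5.96
  [3.5→4.5]: (1.84+1.20)/2 × 1 = 1.52
  [4.5→8.5]: (1.20+0.22)/2 × 4 = 2.84
  [8.5→10]: (0.22+0.12)/2 × 1.5 = 0.255
  Sum = 15.86 µg/mL·hr
F = (AUC_ev/D_ev)/(AUC_iv/D_iv) = (15.86/7.5)/(24.7/5) = 2.11467/4.94 = 0.4281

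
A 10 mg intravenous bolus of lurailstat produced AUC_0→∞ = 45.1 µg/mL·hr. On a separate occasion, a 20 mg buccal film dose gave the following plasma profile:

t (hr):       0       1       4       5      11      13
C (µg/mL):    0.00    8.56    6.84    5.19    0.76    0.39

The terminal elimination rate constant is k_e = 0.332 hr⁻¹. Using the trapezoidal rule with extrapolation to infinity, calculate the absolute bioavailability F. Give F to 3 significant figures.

Trapezoidal AUC_0→13 (buccal film):
  [0→1]: (0.00+8.56)/2 × 1 = 4.28
  [1→4]: (8.56+6.84)/2 × 3 = 23.1
  [4→5]: (6.84+5.19)/2 × 1 = 6.015
  [5→11]: (5.19+0.76)/2 × 6 = 17.85
  [11→13]: (0.76+0.39)/2 × 2 = 1.15
  Sum = 52.395 µg/mL·hr
Tail: C_last/k_e = 0.39/0.332 = 1.175
AUC_0→∞ (buccal film) = 52.395 + 1.175 = 53.57 µg/mL·hr
F = (AUC_ev/D_ev)/(AUC_iv/D_iv) = (53.57/20)/(45.1/10) = 2.6785/4.51 = 0.5939

F = 0.594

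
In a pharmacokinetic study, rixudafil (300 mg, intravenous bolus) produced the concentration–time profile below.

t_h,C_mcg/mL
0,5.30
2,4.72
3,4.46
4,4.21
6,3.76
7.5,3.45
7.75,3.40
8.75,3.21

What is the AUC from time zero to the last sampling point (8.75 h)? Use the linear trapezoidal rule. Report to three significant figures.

Trapezoidal AUC_0→8.75:
  [0→2]: (5.30+4.72)/2 × 2 = 10.02
  [2→3]: (4.72+4.46)/2 × 1 = 4.59
  [3→4]: (4.46+4.21)/2 × 1 = 4.335
  [4→6]: (4.21+3.76)/2 × 2 = 7.97
  [6→7.5]: (3.76+3.45)/2 × 1.5 = 5.4075
  [7.5→7.75]: (3.45+3.40)/2 × 0.25 = 0.85625
  [7.75→8.75]: (3.40+3.21)/2 × 1 = 3.305
  Sum = 36.48375 mcg/mL·h

AUC = 36.5 mcg/mL·h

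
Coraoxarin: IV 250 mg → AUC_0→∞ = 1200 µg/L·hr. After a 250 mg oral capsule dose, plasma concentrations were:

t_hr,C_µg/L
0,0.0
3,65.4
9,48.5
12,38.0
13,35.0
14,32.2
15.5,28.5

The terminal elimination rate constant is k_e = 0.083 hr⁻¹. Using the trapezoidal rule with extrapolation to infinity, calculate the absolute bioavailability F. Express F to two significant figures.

F = 0.86

Trapezoidal AUC_0→15.5 (oral capsule):
  [0→3]: (0.0+65.4)/2 × 3 = 98.1
  [3→9]: (65.4+48.5)/2 × 6 = 341.7
  [9→12]: (48.5+38.0)/2 × 3 = 129.75
  [12→13]: (38.0+35.0)/2 × 1 = 36.5
  [13→14]: (35.0+32.2)/2 × 1 = 33.6
  [14→15.5]: (32.2+28.5)/2 × 1.5 = 45.525
  Sum = 685.175 µg/L·hr
Tail: C_last/k_e = 28.5/0.083 = 343.373
AUC_0→∞ (oral capsule) = 685.175 + 343.373 = 1028.548 µg/L·hr
F = (AUC_ev/D_ev)/(AUC_iv/D_iv) = (1028.548/250)/(1200/250) = 4.114192/4.8 = 0.8571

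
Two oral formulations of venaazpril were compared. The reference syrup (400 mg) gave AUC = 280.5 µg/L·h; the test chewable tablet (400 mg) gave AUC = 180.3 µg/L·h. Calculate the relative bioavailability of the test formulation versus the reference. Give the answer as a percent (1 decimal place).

F_rel = 64.3%

F_rel = (AUC_test/D_test) / (AUC_ref/D_ref)
      = (180.3/400) / (280.5/400)
      = 0.45075 / 0.70125 = 0.6428 = 64.28%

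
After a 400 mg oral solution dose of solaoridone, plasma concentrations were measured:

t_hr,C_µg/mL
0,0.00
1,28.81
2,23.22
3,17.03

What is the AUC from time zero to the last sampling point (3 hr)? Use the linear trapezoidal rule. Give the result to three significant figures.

AUC = 60.5 µg/mL·hr

Trapezoidal AUC_0→3:
  [0→1]: (0.00+28.81)/2 × 1 = 14.405
  [1→2]: (28.81+23.22)/2 × 1 = 26.015
  [2→3]: (23.22+17.03)/2 × 1 = 20.125
  Sum = 60.545 µg/mL·hr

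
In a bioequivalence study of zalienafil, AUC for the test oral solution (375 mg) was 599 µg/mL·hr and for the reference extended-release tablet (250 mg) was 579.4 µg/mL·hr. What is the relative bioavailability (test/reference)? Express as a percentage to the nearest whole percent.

F_rel = 69%

F_rel = (AUC_test/D_test) / (AUC_ref/D_ref)
      = (599/375) / (579.4/250)
      = 1.59733 / 2.3176 = 0.6892 = 68.92%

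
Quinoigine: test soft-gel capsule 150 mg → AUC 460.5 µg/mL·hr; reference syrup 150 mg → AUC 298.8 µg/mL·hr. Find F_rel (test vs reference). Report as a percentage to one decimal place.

F_rel = (AUC_test/D_test) / (AUC_ref/D_ref)
      = (460.5/150) / (298.8/150)
      = 3.07 / 1.992 = 1.5412 = 154.12%

F_rel = 154.1%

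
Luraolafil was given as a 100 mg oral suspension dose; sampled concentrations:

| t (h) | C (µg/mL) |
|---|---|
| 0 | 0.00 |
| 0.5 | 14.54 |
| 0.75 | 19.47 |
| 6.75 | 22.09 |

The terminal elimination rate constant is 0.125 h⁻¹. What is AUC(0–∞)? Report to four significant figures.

Trapezoidal AUC_0→6.75:
  [0→0.5]: (0.00+14.54)/2 × 0.5 = 3.635
  [0.5→0.75]: (14.54+19.47)/2 × 0.25 = 4.25125
  [0.75→6.75]: (19.47+22.09)/2 × 6 = 124.68
  Sum = 132.56625 µg/mL·h
Extrapolated tail: C_last / k_e = 22.09 / 0.125 = 176.720
AUC_0→∞ = 132.56625 + 176.720 = 309.28625 µg/mL·h

AUC = 309.3 µg/mL·h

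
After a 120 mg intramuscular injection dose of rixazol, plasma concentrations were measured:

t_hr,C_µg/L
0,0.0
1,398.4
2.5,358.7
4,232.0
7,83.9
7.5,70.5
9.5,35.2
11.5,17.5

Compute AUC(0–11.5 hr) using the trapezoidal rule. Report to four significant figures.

Trapezoidal AUC_0→11.5:
  [0→1]: (0.0+398.4)/2 × 1 = 199.2
  [1→2.5]: (398.4+358.7)/2 × 1.5 = 567.825
  [2.5→4]: (358.7+232.0)/2 × 1.5 = 443.025
  [4→7]: (232.0+83.9)/2 × 3 = 473.85
  [7→7.5]: (83.9+70.5)/2 × 0.5 = 38.6
  [7.5→9.5]: (70.5+35.2)/2 × 2 = 105.7
  [9.5→11.5]: (35.2+17.5)/2 × 2 = 52.7
  Sum = 1880.9 µg/L·hr

AUC = 1881 µg/L·hr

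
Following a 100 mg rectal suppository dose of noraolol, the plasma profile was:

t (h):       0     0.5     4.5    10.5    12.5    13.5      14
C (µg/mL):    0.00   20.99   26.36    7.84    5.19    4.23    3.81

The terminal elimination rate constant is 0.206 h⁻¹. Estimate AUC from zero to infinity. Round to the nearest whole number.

Trapezoidal AUC_0→14:
  [0→0.5]: (0.00+20.99)/2 × 0.5 = 5.2475
  [0.5→4.5]: (20.99+26.36)/2 × 4 = 94.7
  [4.5→10.5]: (26.36+7.84)/2 × 6 = 102.6
  [10.5→12.5]: (7.84+5.19)/2 × 2 = 13.03
  [12.5→13.5]: (5.19+4.23)/2 × 1 = 4.71
  [13.5→14]: (4.23+3.81)/2 × 0.5 = 2.01
  Sum = 222.2975 µg/mL·h
Extrapolated tail: C_last / k_e = 3.81 / 0.206 = 18.495
AUC_0→∞ = 222.2975 + 18.495 = 240.7925 µg/mL·h

AUC = 241 µg/mL·h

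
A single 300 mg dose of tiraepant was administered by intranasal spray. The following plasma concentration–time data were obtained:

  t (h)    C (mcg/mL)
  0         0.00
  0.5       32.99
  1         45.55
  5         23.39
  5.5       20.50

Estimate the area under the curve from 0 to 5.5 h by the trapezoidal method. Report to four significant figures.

AUC = 176.7 mcg/mL·h

Trapezoidal AUC_0→5.5:
  [0→0.5]: (0.00+32.99)/2 × 0.5 = 8.2475
  [0.5→1]: (32.99+45.55)/2 × 0.5 = 19.635
  [1→5]: (45.55+23.39)/2 × 4 = 137.88
  [5→5.5]: (23.39+20.50)/2 × 0.5 = 10.9725
  Sum = 176.735 mcg/mL·h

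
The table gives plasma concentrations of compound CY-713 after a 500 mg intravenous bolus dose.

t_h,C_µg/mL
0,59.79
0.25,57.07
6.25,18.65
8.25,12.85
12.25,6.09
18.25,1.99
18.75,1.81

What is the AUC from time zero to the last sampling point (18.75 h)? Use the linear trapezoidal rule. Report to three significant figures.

AUC = 336 µg/mL·h

Trapezoidal AUC_0→18.75:
  [0→0.25]: (59.79+57.07)/2 × 0.25 = 14.6075
  [0.25→6.25]: (57.07+18.65)/2 × 6 = 227.16
  [6.25→8.25]: (18.65+12.85)/2 × 2 = 31.5
  [8.25→12.25]: (12.85+6.09)/2 × 4 = 37.88
  [12.25→18.25]: (6.09+1.99)/2 × 6 = 24.24
  [18.25→18.75]: (1.99+1.81)/2 × 0.5 = 0.95
  Sum = 336.3375 µg/mL·h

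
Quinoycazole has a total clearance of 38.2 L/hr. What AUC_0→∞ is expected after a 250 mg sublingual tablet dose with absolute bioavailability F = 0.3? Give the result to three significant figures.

AUC_0→∞ = F × Dose / CL
        = 0.3 × 250 / 38.2 = 1.96335 mg/L·hr

AUC = 1.96 mg/L·hr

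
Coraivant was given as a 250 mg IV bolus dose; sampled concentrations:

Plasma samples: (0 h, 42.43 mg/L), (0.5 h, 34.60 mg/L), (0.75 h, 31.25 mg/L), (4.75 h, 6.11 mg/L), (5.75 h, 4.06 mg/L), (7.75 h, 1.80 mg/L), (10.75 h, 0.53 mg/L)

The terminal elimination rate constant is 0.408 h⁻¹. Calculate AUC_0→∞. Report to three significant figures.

AUC = 118 mg/L·h

Trapezoidal AUC_0→10.75:
  [0→0.5]: (42.43+34.60)/2 × 0.5 = 19.2575
  [0.5→0.75]: (34.60+31.25)/2 × 0.25 = 8.23125
  [0.75→4.75]: (31.25+6.11)/2 × 4 = 74.72
  [4.75→5.75]: (6.11+4.06)/2 × 1 = 5.085
  [5.75→7.75]: (4.06+1.80)/2 × 2 = 5.86
  [7.75→10.75]: (1.80+0.53)/2 × 3 = 3.495
  Sum = 116.64875 mg/L·h
Extrapolated tail: C_last / k_e = 0.53 / 0.408 = 1.299
AUC_0→∞ = 116.64875 + 1.299 = 117.94775 mg/L·h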